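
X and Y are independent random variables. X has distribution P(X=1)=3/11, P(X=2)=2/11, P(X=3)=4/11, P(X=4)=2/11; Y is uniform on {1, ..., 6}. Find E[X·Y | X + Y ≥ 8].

69/4

P(X + Y ≥ 8) = 8/33.
Summing XY·P(x,y) over outcomes with X + Y ≥ 8 gives 46/11.
E[X·Y | X + Y ≥ 8] = (46/11) / (8/33) = 69/4.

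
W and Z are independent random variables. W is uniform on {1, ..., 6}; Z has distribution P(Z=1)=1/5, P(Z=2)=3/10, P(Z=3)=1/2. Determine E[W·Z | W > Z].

373/37

P(W > Z) = 37/60.
Summing WZ·P(x,y) over outcomes with W > Z gives 373/60.
E[W·Z | W > Z] = (373/60) / (37/60) = 373/37.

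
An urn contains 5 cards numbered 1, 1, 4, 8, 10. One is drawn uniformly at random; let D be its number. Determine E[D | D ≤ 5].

2

P(D ≤ 5) = 3/5.
Σ over the event: 1·2/5 + 4·1/5 = 6/5.
E[D | D ≤ 5] = (6/5) / (3/5) = 2.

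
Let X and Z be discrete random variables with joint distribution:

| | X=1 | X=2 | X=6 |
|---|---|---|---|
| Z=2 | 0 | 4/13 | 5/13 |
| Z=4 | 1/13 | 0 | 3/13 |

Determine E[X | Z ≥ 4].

19/4

P(Z ≥ 4) = 4/13.
Σ X·P over the event = 1·(1/13) + 6·(3/13) = 19/13.
E[X | Z ≥ 4] = (19/13) / (4/13) = 19/4.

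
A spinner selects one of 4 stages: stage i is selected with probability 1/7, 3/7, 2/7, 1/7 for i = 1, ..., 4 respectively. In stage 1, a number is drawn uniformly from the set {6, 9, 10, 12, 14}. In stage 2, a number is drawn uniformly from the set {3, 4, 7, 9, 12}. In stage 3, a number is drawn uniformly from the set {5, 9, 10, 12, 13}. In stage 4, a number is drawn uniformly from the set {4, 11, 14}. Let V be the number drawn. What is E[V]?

907/105

E[V | stage 1] = (6+9+10+12+14)/5 = 51/5.
E[V | stage 2] = (3+4+7+9+12)/5 = 7.
E[V | stage 3] = (5+9+10+12+13)/5 = 49/5.
E[V | stage 4] = (4+11+14)/3 = 29/3.
E[V] = (1/7)·(51/5) + (3/7)·(7) + (2/7)·(49/5) + (1/7)·(29/3) = 907/105.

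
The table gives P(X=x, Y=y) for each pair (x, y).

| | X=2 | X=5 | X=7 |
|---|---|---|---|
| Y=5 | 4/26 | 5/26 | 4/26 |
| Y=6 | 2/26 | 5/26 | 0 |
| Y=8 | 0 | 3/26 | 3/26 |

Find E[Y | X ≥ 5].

123/20

P(X ≥ 5) = 10/13.
Σ Y·P over the event = 5·(5/26) + 6·(5/26) + 8·(3/26) + 5·(4/26) + 8·(3/26) = 123/26.
E[Y | X ≥ 5] = (123/26) / (10/13) = 123/20.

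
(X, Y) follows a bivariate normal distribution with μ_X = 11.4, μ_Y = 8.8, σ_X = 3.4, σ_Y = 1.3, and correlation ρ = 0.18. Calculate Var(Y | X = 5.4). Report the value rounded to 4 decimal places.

1.6352

Var(Y | X=x) = (1 − ρ²)·σ_Y².
Var(Y | X=5.4) = (1.3)²·(1 − (0.18)²) = 1.69·0.9676 = 1.6352.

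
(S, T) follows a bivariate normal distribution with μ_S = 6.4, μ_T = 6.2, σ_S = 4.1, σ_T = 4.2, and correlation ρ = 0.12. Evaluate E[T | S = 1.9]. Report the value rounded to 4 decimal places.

5.6468

E[T | S=x] = μ_T + ρ(σ_T/σ_S)(x − μ_S) for jointly normal variables.
E[T | S=1.9] = 6.2 + (0.12)·(4.2/4.1)·(1.9 − (6.4)) = 6.2 + (0.12293)·(-4.5) = 5.6468.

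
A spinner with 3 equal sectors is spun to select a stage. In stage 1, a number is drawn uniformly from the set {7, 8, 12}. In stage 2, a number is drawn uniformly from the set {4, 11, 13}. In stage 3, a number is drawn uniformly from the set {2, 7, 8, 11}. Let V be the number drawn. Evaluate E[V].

76/9

E[V | stage 1] = (7+8+12)/3 = 9.
E[V | stage 2] = (4+11+13)/3 = 28/3.
E[V | stage 3] = (2+7+8+11)/4 = 7.
By the law of total expectation,
E[V] = (1/3)·(9) + (1/3)·(28/3) + (1/3)·(7) = 76/9.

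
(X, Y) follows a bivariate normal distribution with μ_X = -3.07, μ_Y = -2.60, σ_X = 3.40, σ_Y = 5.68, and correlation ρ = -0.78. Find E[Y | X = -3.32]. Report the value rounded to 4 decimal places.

-2.2742

E[Y | X=x] = μ_Y + ρ(σ_Y/σ_X)(x − μ_X) for jointly normal variables.
E[Y | X=-3.32] = -2.60 + (-0.78)·(5.68/3.40)·(-3.32 − (-3.07)) = -2.60 + (-1.3031)·(-0.25) = -2.2742.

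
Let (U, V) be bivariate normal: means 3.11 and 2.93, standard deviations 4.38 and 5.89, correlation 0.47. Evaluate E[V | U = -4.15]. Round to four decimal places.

For a bivariate normal, E[V | U=x] = μ_V + ρ·(σ_V/σ_U)·(x − μ_U).
E[V | U=-4.15] = 2.93 + (0.47)·(5.89/4.38)·(-4.15 − (3.11)) = 2.93 + (0.632032)·(-7.26) = -1.6586.

-1.6586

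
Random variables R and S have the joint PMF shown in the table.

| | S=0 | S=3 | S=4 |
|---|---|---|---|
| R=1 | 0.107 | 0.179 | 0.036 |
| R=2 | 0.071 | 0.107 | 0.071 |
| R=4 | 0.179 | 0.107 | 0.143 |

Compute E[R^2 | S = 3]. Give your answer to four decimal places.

P(S = 3) = 0.393.
Summing R^2·P(R=x,S=y) over the conditioning event gives 2.319.
E[R^2 | S = 3] = (2.319) / (0.393) = 5.9008.

5.9008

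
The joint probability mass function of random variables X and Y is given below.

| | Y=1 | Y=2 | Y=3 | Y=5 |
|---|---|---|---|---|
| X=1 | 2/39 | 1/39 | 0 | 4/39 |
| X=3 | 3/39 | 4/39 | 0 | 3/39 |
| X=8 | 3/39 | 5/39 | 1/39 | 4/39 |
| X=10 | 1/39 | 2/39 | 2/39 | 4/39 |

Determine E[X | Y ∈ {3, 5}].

P(Y ∈ {3, 5}) = 6/13.
Σ X·P over the event = 1·(4/39) + 3·(3/39) + 8·(1/39) + 8·(4/39) + 10·(2/39) + 10·(4/39) = 113/39.
E[X | Y ∈ {3, 5}] = (113/39) / (6/13) = 113/18.

113/18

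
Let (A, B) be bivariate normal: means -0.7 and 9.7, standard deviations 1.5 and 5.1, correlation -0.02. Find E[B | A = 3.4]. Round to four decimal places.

E[B | A=x] = μ_B + ρ(σ_B/σ_A)(x − μ_A) for jointly normal variables.
E[B | A=3.4] = 9.7 + (-0.02)·(5.1/1.5)·(3.4 − (-0.7)) = 9.7 + (-0.068)·(4.1) = 9.4212.

9.4212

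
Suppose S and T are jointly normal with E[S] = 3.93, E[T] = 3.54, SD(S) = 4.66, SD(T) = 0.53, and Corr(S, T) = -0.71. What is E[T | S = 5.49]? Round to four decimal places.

E[T | S=x] = μ_T + ρ(σ_T/σ_S)(x − μ_S) for jointly normal variables.
E[T | S=5.49] = 3.54 + (-0.71)·(0.53/4.66)·(5.49 − (3.93)) = 3.54 + (-0.080751)·(1.56) = 3.4140.

3.4140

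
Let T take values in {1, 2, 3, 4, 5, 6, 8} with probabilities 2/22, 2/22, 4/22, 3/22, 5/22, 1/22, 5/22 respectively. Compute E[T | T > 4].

71/11

P(T > 4) = 1/2.
Σ over the event: 5·5/22 + 6·1/22 + 8·5/22 = 71/22.
E[T | T > 4] = (71/22) / (1/2) = 71/11.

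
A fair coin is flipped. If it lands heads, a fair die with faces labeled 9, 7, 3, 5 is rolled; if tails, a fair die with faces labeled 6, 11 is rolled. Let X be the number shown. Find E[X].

29/4

E[X | heads] = (9+7+3+5)/4 = 6.
E[X | tails] = (6+11)/2 = 17/2.
E[X] = (1/2)·(6) + (1/2)·(17/2) = 29/4.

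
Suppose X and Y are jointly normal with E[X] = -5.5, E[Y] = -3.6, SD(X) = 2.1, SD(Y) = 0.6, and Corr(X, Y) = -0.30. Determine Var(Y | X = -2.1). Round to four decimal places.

Var(Y | X=x) = (1 − ρ²)·σ_Y².
Var(Y | X=-2.1) = (0.6)²·(1 − (-0.30)²) = 0.36·0.91 = 0.3276.

0.3276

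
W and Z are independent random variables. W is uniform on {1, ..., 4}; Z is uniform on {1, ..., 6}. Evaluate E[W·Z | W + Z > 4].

P(W + Z > 4) = 3/4.
Summing WZ·P(x,y) over outcomes with W + Z > 4 gives 65/8.
E[W·Z | W + Z > 4] = (65/8) / (3/4) = 65/6.

65/6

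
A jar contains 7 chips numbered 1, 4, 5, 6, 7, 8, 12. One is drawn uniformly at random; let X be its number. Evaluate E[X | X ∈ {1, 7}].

4

P(X ∈ {1, 7}) = 2/7.
Σ over the event: 1·1/7 + 7·1/7 = 8/7.
E[X | X ∈ {1, 7}] = (8/7) / (2/7) = 4.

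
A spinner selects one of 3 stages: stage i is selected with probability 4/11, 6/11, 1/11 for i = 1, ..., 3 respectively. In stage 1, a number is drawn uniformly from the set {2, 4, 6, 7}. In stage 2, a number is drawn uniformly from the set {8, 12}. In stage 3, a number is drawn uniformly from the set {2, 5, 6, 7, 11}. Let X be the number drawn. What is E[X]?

426/55

E[X | stage 1] = (2+4+6+7)/4 = 19/4.
E[X | stage 2] = (8+12)/2 = 10.
E[X | stage 3] = (2+5+6+7+11)/5 = 31/5.
By the law of total expectation,
E[X] = (4/11)·(19/4) + (6/11)·(10) + (1/11)·(31/5) = 426/55.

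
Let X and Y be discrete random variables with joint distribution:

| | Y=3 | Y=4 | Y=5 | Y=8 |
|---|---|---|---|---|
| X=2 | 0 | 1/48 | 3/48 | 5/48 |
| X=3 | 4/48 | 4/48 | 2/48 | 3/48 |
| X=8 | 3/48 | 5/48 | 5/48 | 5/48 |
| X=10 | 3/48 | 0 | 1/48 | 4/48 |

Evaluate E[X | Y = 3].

33/5

P(Y = 3) = 5/24.
Summing X·P(X=x,Y=y) over the conditioning event gives 11/8.
E[X | Y = 3] = (11/8) / (5/24) = 33/5.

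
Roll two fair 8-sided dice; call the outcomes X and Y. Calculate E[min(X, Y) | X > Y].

P(X > Y) = 7/16.
Summing min(X,Y)·P(x,y) over outcomes with X > Y gives 21/16.
E[min(X, Y) | X > Y] = (21/16) / (7/16) = 3.

3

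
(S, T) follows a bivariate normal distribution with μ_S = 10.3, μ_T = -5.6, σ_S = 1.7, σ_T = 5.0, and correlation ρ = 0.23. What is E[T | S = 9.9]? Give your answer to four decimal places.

-5.8706

The regression of T on S has slope ρ·σ_T/σ_S and passes through (μ_S, μ_T).
E[T | S=9.9] = -5.6 + (0.23)·(5.0/1.7)·(9.9 − (10.3)) = -5.6 + (0.67647)·(-0.4) = -5.8706.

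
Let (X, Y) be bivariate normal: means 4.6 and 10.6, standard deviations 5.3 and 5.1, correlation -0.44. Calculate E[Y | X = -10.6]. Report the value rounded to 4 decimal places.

The regression of Y on X has slope ρ·σ_Y/σ_X and passes through (μ_X, μ_Y).
E[Y | X=-10.6] = 10.6 + (-0.44)·(5.1/5.3)·(-10.6 − (4.6)) = 10.6 + (-0.423396)·(-15.2) = 17.0356.

17.0356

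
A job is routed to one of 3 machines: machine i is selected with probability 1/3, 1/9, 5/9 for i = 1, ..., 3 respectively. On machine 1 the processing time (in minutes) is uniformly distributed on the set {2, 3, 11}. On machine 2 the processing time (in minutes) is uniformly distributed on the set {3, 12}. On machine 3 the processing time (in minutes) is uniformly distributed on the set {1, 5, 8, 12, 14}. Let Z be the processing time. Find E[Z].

E[Z | machine 1] = (2+3+11)/3 = 16/3.
E[Z | machine 2] = (3+12)/2 = 15/2.
E[Z | machine 3] = (1+5+8+12+14)/5 = 8.
E[Z] = (1/3)·(16/3) + (1/9)·(15/2) + (5/9)·(8) = 127/18.

127/18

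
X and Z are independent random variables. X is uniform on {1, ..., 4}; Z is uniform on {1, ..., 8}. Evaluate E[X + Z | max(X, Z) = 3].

P(max(X, Z) = 3) = 5/32.
Summing (X+Z)·P(x,y) over outcomes with max(X, Z) = 3 gives 3/4.
E[X + Z | max(X, Z) = 3] = (3/4) / (5/32) = 24/5.

24/5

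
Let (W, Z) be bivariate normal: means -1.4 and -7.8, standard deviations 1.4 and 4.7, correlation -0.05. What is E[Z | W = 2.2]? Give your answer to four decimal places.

-8.4043

The regression of Z on W has slope ρ·σ_Z/σ_W and passes through (μ_W, μ_Z).
E[Z | W=2.2] = -7.8 + (-0.05)·(4.7/1.4)·(2.2 − (-1.4)) = -7.8 + (-0.16786)·(3.6) = -8.4043.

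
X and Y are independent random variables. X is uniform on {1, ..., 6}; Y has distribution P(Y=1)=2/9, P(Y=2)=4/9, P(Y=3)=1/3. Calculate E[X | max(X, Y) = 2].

8/5

P(max(X, Y) = 2) = 5/27.
Summing X·P(x,y) over outcomes with max(X, Y) = 2 gives 8/27.
E[X | max(X, Y) = 2] = (8/27) / (5/27) = 8/5.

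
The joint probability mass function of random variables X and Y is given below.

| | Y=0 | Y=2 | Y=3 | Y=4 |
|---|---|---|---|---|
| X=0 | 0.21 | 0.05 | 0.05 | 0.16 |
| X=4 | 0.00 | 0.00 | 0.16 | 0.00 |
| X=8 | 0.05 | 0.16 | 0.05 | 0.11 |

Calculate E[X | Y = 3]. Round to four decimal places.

P(Y = 3) = 0.26.
Summing X·P(X=x,Y=y) over the conditioning event gives 1.04.
E[X | Y = 3] = (1.04) / (0.26) = 4.0000.

4.0000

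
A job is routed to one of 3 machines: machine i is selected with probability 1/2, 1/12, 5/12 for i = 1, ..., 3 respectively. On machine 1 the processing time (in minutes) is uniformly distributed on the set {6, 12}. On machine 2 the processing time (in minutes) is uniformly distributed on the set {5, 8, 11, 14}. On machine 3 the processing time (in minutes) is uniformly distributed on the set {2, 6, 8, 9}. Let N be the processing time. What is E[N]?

379/48

E[N | machine 1] = (6+12)/2 = 9.
E[N | machine 2] = (5+8+11+14)/4 = 19/2.
E[N | machine 3] = (2+6+8+9)/4 = 25/4.
E[N] = (1/2)·(9) + (1/12)·(19/2) + (5/12)·(25/4) = 379/48.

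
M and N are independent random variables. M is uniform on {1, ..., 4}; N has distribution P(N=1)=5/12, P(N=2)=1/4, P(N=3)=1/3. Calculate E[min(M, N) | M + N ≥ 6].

P(M + N ≥ 6) = 11/48.
Summing min(M,N)·P(x,y) over outcomes with M + N ≥ 6 gives 5/8.
E[min(M, N) | M + N ≥ 6] = (5/8) / (11/48) = 30/11.

30/11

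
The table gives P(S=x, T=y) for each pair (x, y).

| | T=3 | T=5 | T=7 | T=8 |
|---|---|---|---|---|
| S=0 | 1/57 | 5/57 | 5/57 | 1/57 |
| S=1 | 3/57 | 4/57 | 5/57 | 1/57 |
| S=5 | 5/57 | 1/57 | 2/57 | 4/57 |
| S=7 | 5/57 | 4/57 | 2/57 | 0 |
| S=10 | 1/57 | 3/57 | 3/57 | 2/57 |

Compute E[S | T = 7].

59/17

P(T = 7) = 17/57.
Σ S·P over the event = 0·(5/57) + 1·(5/57) + 5·(2/57) + 7·(2/57) + 10·(3/57) = 59/57.
E[S | T = 7] = (59/57) / (17/57) = 59/17.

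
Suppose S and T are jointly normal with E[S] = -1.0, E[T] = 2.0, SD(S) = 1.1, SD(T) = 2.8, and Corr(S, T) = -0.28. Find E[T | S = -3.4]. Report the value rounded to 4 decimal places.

The regression of T on S has slope ρ·σ_T/σ_S and passes through (μ_S, μ_T).
E[T | S=-3.4] = 2.0 + (-0.28)·(2.8/1.1)·(-3.4 − (-1.0)) = 2.0 + (-0.712727)·(-2.4) = 3.7105.

3.7105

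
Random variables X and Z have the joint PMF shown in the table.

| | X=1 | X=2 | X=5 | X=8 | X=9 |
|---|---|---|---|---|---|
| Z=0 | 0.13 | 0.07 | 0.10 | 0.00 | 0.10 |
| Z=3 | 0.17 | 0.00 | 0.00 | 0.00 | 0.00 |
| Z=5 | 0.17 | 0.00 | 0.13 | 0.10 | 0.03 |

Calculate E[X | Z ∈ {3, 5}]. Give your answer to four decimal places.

P(Z ∈ {3, 5}) = 0.60.
Σ X·P over the event = 1·(0.17) + 1·(0.17) + 5·(0.13) + 8·(0.10) + 9·(0.03) = 2.06.
E[X | Z ∈ {3, 5}] = (2.06) / (0.60) = 3.4333.

3.4333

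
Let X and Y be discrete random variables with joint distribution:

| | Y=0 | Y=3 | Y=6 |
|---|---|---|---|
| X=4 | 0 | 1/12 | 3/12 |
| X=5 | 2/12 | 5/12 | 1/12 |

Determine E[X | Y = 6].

P(Y = 6) = 1/3.
Σ X·P over the event = 4·(3/12) + 5·(1/12) = 17/12.
E[X | Y = 6] = (17/12) / (1/3) = 17/4.

17/4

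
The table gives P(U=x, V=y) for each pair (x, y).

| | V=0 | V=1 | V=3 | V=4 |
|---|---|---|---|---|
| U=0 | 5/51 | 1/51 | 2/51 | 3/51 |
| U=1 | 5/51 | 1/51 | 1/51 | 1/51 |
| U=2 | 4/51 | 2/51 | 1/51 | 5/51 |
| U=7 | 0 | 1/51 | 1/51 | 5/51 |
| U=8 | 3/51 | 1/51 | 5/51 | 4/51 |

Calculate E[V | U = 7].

P(U = 7) = 7/51.
Σ V·P over the event = 1·(1/51) + 3·(1/51) + 4·(5/51) = 8/17.
E[V | U = 7] = (8/17) / (7/51) = 24/7.

24/7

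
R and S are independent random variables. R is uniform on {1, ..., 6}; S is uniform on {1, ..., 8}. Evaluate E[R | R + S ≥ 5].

P(R + S ≥ 5) = 7/8.
Summing R·P(x,y) over outcomes with R + S ≥ 5 gives 79/24.
E[R | R + S ≥ 5] = (79/24) / (7/8) = 79/21.

79/21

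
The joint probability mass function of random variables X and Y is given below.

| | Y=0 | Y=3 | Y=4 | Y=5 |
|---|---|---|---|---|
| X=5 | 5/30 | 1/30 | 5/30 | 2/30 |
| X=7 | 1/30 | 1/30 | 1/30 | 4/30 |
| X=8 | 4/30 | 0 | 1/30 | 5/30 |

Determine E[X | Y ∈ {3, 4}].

52/9

P(Y ∈ {3, 4}) = 3/10.
Σ X·P over the event = 5·(1/30) + 5·(5/30) + 7·(1/30) + 7·(1/30) + 8·(1/30) = 26/15.
E[X | Y ∈ {3, 4}] = (26/15) / (3/10) = 52/9.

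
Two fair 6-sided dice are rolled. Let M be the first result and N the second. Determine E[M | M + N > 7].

14/3

P(M + N > 7) = 5/12.
Summing M·P(x,y) over outcomes with M + N > 7 gives 35/18.
E[M | M + N > 7] = (35/18) / (5/12) = 14/3.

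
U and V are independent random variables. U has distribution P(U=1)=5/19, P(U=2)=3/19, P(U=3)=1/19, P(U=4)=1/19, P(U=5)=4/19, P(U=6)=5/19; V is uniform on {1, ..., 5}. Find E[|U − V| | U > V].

127/49

P(U > V) = 49/95.
Summing |U−V|·P(x,y) over outcomes with U > V gives 127/95.
E[|U − V| | U > V] = (127/95) / (49/95) = 127/49.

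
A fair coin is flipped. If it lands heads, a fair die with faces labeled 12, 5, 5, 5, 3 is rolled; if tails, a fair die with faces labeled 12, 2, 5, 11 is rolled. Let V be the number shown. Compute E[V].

27/4

E[V | heads] = (12+5+5+5+3)/5 = 6.
E[V | tails] = (12+2+5+11)/4 = 15/2.
By the law of total expectation,
E[V] = (1/2)·(6) + (1/2)·(15/2) = 27/4.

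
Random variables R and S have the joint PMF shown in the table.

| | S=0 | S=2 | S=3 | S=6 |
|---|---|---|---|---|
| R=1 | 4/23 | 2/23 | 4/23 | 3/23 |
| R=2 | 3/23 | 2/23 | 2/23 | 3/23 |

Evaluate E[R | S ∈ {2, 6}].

P(S ∈ {2, 6}) = 10/23.
Σ R·P over the event = 1·(2/23) + 1·(3/23) + 2·(2/23) + 2·(3/23) = 15/23.
E[R | S ∈ {2, 6}] = (15/23) / (10/23) = 3/2.

3/2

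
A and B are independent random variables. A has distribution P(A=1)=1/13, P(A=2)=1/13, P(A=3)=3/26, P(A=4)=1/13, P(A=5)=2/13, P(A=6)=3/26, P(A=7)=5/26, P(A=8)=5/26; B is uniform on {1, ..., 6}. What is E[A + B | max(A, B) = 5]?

228/29

P(max(A, B) = 5) = 29/156.
Summing (A+B)·P(x,y) over outcomes with max(A, B) = 5 gives 19/13.
E[A + B | max(A, B) = 5] = (19/13) / (29/156) = 228/29.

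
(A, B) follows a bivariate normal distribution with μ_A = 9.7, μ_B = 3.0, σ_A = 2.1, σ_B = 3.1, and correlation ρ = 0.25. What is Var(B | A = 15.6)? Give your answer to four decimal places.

The conditional variance in a bivariate normal is σ_B²(1 − ρ²), independent of x.
Var(B | A=15.6) = (3.1)²·(1 − (0.25)²) = 9.61·0.9375 = 9.0094.

9.0094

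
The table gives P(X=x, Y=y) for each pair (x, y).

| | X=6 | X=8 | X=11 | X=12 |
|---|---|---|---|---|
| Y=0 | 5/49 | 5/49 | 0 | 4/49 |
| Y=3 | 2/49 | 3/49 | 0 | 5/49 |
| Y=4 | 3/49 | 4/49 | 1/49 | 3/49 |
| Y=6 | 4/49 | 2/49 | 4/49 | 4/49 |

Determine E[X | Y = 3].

P(Y = 3) = 10/49.
Σ X·P over the event = 6·(2/49) + 8·(3/49) + 12·(5/49) = 96/49.
E[X | Y = 3] = (96/49) / (10/49) = 48/5.

48/5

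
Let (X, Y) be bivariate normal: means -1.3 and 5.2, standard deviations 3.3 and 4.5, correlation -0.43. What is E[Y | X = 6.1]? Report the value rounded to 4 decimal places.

The regression of Y on X has slope ρ·σ_Y/σ_X and passes through (μ_X, μ_Y).
E[Y | X=6.1] = 5.2 + (-0.43)·(4.5/3.3)·(6.1 − (-1.3)) = 5.2 + (-0.58636)·(7.4) = 0.8609.

0.8609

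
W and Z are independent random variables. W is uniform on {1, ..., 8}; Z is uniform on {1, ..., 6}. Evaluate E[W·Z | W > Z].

490/27

P(W > Z) = 9/16.
Summing WZ·P(x,y) over outcomes with W > Z gives 245/24.
E[W·Z | W > Z] = (245/24) / (9/16) = 490/27.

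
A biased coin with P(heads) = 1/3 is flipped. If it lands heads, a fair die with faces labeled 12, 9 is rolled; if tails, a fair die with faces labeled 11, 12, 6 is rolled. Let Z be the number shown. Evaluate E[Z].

E[Z | heads] = (12+9)/2 = 21/2.
E[Z | tails] = (11+12+6)/3 = 29/3.
E[Z] = (1/3)·(21/2) + (2/3)·(29/3) = 179/18.

179/18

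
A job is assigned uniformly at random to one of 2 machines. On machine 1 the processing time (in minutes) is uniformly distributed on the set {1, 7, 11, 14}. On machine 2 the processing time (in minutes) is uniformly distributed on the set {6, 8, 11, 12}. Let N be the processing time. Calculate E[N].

E[N | machine 1] = (1+7+11+14)/4 = 33/4.
E[N | machine 2] = (6+8+11+12)/4 = 37/4.
E[N] = (1/2)·(33/4) + (1/2)·(37/4) = 35/4.

35/4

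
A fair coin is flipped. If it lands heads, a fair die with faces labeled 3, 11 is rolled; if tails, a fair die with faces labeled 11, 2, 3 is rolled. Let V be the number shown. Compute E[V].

E[V | heads] = (3+11)/2 = 7.
E[V | tails] = (11+2+3)/3 = 16/3.
By the law of total expectation,
E[V] = (1/2)·(7) + (1/2)·(16/3) = 37/6.

37/6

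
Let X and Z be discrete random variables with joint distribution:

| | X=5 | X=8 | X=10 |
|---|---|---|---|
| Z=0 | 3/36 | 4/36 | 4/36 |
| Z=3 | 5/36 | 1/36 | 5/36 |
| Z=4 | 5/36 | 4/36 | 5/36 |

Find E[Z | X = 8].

P(X = 8) = 1/4.
Σ Z·P over the event = 0·(4/36) + 3·(1/36) + 4·(4/36) = 19/36.
E[Z | X = 8] = (19/36) / (1/4) = 19/9.

19/9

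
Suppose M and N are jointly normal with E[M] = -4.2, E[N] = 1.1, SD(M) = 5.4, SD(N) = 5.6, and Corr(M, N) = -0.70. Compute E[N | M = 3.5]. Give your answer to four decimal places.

E[N | M=x] = μ_N + ρ(σ_N/σ_M)(x − μ_M) for jointly normal variables.
E[N | M=3.5] = 1.1 + (-0.70)·(5.6/5.4)·(3.5 − (-4.2)) = 1.1 + (-0.725926)·(7.7) = -4.4896.

-4.4896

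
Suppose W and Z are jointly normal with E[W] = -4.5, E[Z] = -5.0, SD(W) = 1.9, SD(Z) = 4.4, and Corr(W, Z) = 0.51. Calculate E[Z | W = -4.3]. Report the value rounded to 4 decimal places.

The regression of Z on W has slope ρ·σ_Z/σ_W and passes through (μ_W, μ_Z).
E[Z | W=-4.3] = -5.0 + (0.51)·(4.4/1.9)·(-4.3 − (-4.5)) = -5.0 + (1.1811)·(0.2) = -4.7638.

-4.7638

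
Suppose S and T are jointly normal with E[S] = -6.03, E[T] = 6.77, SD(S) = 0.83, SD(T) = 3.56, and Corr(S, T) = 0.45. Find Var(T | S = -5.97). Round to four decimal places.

The conditional variance in a bivariate normal is σ_T²(1 − ρ²), independent of x.
Var(T | S=-5.97) = (3.56)²·(1 − (0.45)²) = 12.6736·0.7975 = 10.1072.

10.1072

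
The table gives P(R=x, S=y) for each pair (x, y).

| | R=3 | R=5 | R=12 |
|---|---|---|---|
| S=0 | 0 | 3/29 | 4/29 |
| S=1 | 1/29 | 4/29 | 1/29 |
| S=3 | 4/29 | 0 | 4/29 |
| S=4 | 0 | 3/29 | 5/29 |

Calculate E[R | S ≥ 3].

135/16

P(S ≥ 3) = 16/29.
Σ R·P over the event = 3·(4/29) + 5·(3/29) + 12·(4/29) + 12·(5/29) = 135/29.
E[R | S ≥ 3] = (135/29) / (16/29) = 135/16.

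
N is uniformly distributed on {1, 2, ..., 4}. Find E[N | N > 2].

7/2

Given N > 2, N is equally likely to be any of {3, 4}.
E[N | N > 2] = (3 + 4) / 2 = 7/2.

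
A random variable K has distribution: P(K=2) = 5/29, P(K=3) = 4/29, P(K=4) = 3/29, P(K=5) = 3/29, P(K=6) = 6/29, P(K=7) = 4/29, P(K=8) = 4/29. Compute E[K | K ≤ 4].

P(K ≤ 4) = 12/29.
Σ over the event: 2·5/29 + 3·4/29 + 4·3/29 = 34/29.
E[K | K ≤ 4] = (34/29) / (12/29) = 17/6.

17/6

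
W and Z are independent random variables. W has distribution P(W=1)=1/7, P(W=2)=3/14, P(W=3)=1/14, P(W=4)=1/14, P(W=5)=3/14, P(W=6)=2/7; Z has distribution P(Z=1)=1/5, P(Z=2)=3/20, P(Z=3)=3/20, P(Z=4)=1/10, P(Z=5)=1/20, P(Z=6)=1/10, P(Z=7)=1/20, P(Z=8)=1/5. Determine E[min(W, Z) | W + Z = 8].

19/8

P(W + Z = 8) = 4/35.
Summing min(W,Z)·P(x,y) over outcomes with W + Z = 8 gives 19/70.
E[min(W, Z) | W + Z = 8] = (19/70) / (4/35) = 19/8.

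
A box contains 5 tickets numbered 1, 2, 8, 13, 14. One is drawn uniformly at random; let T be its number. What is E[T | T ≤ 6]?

P(T ≤ 6) = 2/5.
Σ over the event: 1·1/5 + 2·1/5 = 3/5.
E[T | T ≤ 6] = (3/5) / (2/5) = 3/2.

3/2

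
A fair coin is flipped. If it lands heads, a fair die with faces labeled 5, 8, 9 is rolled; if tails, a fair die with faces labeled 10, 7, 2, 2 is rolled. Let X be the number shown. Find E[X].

151/24

E[X | heads] = (5+8+9)/3 = 22/3.
E[X | tails] = (10+7+2+2)/4 = 21/4.
By the law of total expectation,
E[X] = (1/2)·(22/3) + (1/2)·(21/4) = 151/24.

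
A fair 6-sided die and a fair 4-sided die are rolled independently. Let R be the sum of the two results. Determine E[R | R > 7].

P(R > 7) = 1/4.
Σ over the event: 8·1/8 + 9·1/12 + 10·1/24 = 13/6.
E[R | R > 7] = (13/6) / (1/4) = 26/3.

26/3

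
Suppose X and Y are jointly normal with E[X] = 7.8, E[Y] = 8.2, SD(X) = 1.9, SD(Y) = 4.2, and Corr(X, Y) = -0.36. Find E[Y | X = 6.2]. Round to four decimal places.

9.4733

For a bivariate normal, E[Y | X=x] = μ_Y + ρ·(σ_Y/σ_X)·(x − μ_X).
E[Y | X=6.2] = 8.2 + (-0.36)·(4.2/1.9)·(6.2 − (7.8)) = 8.2 + (-0.79579)·(-1.6) = 9.4733.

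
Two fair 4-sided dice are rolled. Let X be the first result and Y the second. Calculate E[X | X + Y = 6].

Outcomes with X + Y = 6: (2,4), (3,3), (4,2), each with probability 1/16.
E[X | X + Y = 6] = (2 + 3 + 4) / 3 = 3.

3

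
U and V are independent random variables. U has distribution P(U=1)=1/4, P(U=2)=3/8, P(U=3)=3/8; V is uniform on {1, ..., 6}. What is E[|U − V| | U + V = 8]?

3

P(U + V = 8) = 1/8.
Summing |U−V|·P(x,y) over outcomes with U + V = 8 gives 3/8.
E[|U − V| | U + V = 8] = (3/8) / (1/8) = 3.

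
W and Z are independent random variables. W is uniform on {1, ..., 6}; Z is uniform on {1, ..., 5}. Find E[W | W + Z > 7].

Outcomes with W + Z > 7: (3,5), (4,4), (4,5), (5,3), (5,4), (5,5), (6,2), (6,3), (6,4), (6,5), each with probability 1/30.
E[W | W + Z > 7] = (3 + 4 + 4 + 5 + 5 + 5 + 6 + 6 + 6 + 6) / 10 = 5.

5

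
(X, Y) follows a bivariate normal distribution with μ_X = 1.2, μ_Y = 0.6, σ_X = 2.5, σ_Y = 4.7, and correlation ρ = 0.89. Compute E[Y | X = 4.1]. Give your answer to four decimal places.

E[Y | X=x] = μ_Y + ρ(σ_Y/σ_X)(x − μ_X) for jointly normal variables.
E[Y | X=4.1] = 0.6 + (0.89)·(4.7/2.5)·(4.1 − (1.2)) = 0.6 + (1.6732)·(2.9) = 5.4523.

5.4523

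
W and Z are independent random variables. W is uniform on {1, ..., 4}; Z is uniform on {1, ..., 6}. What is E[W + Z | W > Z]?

5

Outcomes with W > Z: (2,1), (3,1), (3,2), (4,1), (4,2), (4,3), each with probability 1/24.
E[W + Z | W > Z] = (3 + 4 + 5 + 5 + 6 + 7) / 6 = 5.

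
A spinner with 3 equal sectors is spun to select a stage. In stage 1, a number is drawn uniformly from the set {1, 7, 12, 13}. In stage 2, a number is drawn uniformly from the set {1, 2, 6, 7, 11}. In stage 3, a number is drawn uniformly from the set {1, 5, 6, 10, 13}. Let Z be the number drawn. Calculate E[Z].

E[Z | stage 1] = (1+7+12+13)/4 = 33/4.
E[Z | stage 2] = (1+2+6+7+11)/5 = 27/5.
E[Z | stage 3] = (1+5+6+10+13)/5 = 7.
E[Z] = (1/3)·(33/4) + (1/3)·(27/5) + (1/3)·(7) = 413/60.

413/60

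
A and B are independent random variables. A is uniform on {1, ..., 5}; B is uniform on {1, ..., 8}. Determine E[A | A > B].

Outcomes with A > B: (2,1), (3,1), (3,2), (4,1), (4,2), (4,3), (5,1), (5,2), (5,3), (5,4), each with probability 1/40.
E[A | A > B] = (2 + 3 + 3 + 4 + 4 + 4 + 5 + 5 + 5 + 5) / 10 = 4.

4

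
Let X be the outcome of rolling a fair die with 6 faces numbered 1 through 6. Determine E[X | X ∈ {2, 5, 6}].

P(X ∈ {2, 5, 6}) = 1/2.
Σ over the event: 2·1/6 + 5·1/6 + 6·1/6 = 13/6.
E[X | X ∈ {2, 5, 6}] = (13/6) / (1/2) = 13/3.

13/3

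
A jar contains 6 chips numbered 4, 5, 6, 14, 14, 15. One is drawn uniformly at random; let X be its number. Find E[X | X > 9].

P(X > 9) = 1/2.
Σ over the event: 14·1/3 + 15·1/6 = 43/6.
E[X | X > 9] = (43/6) / (1/2) = 43/3.

43/3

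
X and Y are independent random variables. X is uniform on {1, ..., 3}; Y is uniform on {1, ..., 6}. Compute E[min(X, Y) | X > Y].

Outcomes with X > Y: (2,1), (3,1), (3,2), each with probability 1/18.
E[min(X, Y) | X > Y] = (1 + 1 + 2) / 3 = 4/3.

4/3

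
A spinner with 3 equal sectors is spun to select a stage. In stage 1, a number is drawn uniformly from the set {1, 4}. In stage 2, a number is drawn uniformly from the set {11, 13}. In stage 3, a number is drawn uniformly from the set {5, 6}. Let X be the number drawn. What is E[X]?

E[X | stage 1] = (1+4)/2 = 5/2.
E[X | stage 2] = (11+13)/2 = 12.
E[X | stage 3] = (5+6)/2 = 11/2.
E[X] = (1/3)·(5/2) + (1/3)·(12) + (1/3)·(11/2) = 20/3.

20/3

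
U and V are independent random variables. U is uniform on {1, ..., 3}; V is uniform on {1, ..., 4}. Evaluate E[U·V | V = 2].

4

Outcomes with V = 2: (1,2), (2,2), (3,2), each with probability 1/12.
E[U·V | V = 2] = (2 + 4 + 6) / 3 = 4.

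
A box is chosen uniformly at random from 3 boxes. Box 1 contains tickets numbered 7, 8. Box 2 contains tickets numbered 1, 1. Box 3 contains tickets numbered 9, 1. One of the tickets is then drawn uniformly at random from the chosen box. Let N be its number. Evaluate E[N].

9/2

E[N | box 1] = (7+8)/2 = 15/2.
E[N | box 2] = (1+1)/2 = 1.
E[N | box 3] = (9+1)/2 = 5.
E[N] = (1/3)·(15/2) + (1/3)·(1) + (1/3)·(5) = 9/2.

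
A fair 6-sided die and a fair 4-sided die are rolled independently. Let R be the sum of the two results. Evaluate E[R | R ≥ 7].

P(R ≥ 7) = 5/12.
Σ over the event: 7·1/6 + 8·1/8 + 9·1/12 + 10·1/24 = 10/3.
E[R | R ≥ 7] = (10/3) / (5/12) = 8.

8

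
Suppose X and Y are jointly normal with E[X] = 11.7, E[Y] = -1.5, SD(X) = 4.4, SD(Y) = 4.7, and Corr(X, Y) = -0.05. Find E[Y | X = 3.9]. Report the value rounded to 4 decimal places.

-1.0834

E[Y | X=x] = μ_Y + ρ(σ_Y/σ_X)(x − μ_X) for jointly normal variables.
E[Y | X=3.9] = -1.5 + (-0.05)·(4.7/4.4)·(3.9 − (11.7)) = -1.5 + (-0.053409)·(-7.8) = -1.0834.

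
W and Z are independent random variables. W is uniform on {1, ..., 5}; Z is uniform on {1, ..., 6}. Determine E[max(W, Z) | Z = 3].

18/5

P(Z = 3) = 1/6.
Summing max(W,Z)·P(x,y) over outcomes with Z = 3 gives 3/5.
E[max(W, Z) | Z = 3] = (3/5) / (1/6) = 18/5.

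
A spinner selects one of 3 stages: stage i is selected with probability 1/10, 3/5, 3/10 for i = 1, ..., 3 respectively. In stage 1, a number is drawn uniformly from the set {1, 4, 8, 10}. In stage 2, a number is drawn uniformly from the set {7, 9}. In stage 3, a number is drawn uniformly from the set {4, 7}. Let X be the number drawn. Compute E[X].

E[X | stage 1] = (1+4+8+10)/4 = 23/4.
E[X | stage 2] = (7+9)/2 = 8.
E[X | stage 3] = (4+7)/2 = 11/2.
E[X] = (1/10)·(23/4) + (3/5)·(8) + (3/10)·(11/2) = 281/40.

281/40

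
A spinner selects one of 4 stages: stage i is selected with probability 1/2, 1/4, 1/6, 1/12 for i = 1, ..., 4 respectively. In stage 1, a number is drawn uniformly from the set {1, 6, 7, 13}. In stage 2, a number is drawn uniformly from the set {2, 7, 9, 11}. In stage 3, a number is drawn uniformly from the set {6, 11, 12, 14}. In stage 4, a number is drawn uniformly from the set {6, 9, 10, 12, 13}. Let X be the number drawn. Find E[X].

125/16

E[X | stage 1] = (1+6+7+13)/4 = 27/4.
E[X | stage 2] = (2+7+9+11)/4 = 29/4.
E[X | stage 3] = (6+11+12+14)/4 = 43/4.
E[X | stage 4] = (6+9+10+12+13)/5 = 10.
E[X] = (1/2)·(27/4) + (1/4)·(29/4) + (1/6)·(43/4) + (1/12)·(10) = 125/16.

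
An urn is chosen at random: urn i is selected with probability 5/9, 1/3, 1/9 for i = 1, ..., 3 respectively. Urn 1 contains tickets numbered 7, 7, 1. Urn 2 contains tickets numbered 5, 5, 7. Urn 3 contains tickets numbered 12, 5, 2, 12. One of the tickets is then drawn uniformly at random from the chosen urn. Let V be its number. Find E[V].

199/36

E[V | urn 1] = (7+7+1)/3 = 5.
E[V | urn 2] = (5+5+7)/3 = 17/3.
E[V | urn 3] = (12+5+2+12)/4 = 31/4.
By the law of total expectation,
E[V] = (5/9)·(5) + (1/3)·(17/3) + (1/9)·(31/4) = 199/36.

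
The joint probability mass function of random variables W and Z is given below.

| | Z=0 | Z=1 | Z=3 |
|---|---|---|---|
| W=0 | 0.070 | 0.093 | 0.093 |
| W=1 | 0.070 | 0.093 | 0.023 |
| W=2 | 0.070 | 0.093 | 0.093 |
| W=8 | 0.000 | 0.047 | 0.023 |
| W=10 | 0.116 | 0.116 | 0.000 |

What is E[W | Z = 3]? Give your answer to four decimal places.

1.6940

P(Z = 3) = 0.232.
Σ W·P over the event = 0·(0.093) + 1·(0.023) + 2·(0.093) + 8·(0.023) = 0.393.
E[W | Z = 3] = (0.393) / (0.232) = 1.6940.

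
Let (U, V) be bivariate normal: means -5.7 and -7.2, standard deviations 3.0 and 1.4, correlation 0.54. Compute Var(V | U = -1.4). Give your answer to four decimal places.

Var(V | U=x) = (1 − ρ²)·σ_V².
Var(V | U=-1.4) = (1.4)²·(1 − (0.54)²) = 1.96·0.7084 = 1.3885.

1.3885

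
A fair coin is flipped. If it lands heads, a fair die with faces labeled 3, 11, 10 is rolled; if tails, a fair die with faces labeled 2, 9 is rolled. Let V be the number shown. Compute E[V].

E[V | heads] = (3+11+10)/3 = 8.
E[V | tails] = (2+9)/2 = 11/2.
E[V] = (1/2)·(8) + (1/2)·(11/2) = 27/4.

27/4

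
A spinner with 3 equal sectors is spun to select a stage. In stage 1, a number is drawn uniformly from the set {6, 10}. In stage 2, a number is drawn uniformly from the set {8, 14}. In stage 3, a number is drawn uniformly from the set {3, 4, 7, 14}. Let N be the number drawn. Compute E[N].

E[N | stage 1] = (6+10)/2 = 8.
E[N | stage 2] = (8+14)/2 = 11.
E[N | stage 3] = (3+4+7+14)/4 = 7.
By the law of total expectation,
E[N] = (1/3)·(8) + (1/3)·(11) + (1/3)·(7) = 26/3.

26/3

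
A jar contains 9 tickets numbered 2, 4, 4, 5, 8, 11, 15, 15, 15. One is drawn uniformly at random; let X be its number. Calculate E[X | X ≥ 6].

64/5

P(X ≥ 6) = 5/9.
Σ over the event: 8·1/9 + 11·1/9 + 15·1/3 = 64/9.
E[X | X ≥ 6] = (64/9) / (5/9) = 64/5.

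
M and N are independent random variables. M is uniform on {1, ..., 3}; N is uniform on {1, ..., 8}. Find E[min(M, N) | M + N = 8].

P(M + N = 8) = 1/8.
Summing min(M,N)·P(x,y) over outcomes with M + N = 8 gives 1/4.
E[min(M, N) | M + N = 8] = (1/4) / (1/8) = 2.

2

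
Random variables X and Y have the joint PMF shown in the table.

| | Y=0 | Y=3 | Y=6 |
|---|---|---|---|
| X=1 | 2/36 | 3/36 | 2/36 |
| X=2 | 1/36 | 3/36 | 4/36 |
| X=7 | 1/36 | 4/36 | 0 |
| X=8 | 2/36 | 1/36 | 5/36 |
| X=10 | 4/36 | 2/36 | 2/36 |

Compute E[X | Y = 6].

P(Y = 6) = 13/36.
Summing X·P(X=x,Y=y) over the conditioning event gives 35/18.
E[X | Y = 6] = (35/18) / (13/36) = 70/13.

70/13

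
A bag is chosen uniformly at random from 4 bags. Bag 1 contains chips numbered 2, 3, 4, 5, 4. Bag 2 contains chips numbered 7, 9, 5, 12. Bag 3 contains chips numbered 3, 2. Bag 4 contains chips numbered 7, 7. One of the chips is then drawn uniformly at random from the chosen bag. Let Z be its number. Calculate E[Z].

E[Z | bag 1] = (2+3+4+5+4)/5 = 18/5.
E[Z | bag 2] = (7+9+5+12)/4 = 33/4.
E[Z | bag 3] = (3+2)/2 = 5/2.
E[Z | bag 4] = (7+7)/2 = 7.
E[Z] = (1/4)·(18/5) + (1/4)·(33/4) + (1/4)·(5/2) + (1/4)·(7) = 427/80.

427/80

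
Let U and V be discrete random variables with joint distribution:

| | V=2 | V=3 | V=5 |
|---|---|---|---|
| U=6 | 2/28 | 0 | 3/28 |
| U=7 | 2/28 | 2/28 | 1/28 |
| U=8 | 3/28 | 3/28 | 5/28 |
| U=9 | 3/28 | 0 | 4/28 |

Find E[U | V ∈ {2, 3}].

23/3

P(V ∈ {2, 3}) = 15/28.
Σ U·P over the event = 6·(2/28) + 7·(2/28) + 7·(2/28) + 8·(3/28) + 8·(3/28) + 9·(3/28) = 115/28.
E[U | V ∈ {2, 3}] = (115/28) / (15/28) = 23/3.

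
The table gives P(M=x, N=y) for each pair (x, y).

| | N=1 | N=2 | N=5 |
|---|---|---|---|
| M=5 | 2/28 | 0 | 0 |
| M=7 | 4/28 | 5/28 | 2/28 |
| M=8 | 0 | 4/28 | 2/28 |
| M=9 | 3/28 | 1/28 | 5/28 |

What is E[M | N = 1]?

P(N = 1) = 9/28.
Σ M·P over the event = 5·(2/28) + 7·(4/28) + 9·(3/28) = 65/28.
E[M | N = 1] = (65/28) / (9/28) = 65/9.

65/9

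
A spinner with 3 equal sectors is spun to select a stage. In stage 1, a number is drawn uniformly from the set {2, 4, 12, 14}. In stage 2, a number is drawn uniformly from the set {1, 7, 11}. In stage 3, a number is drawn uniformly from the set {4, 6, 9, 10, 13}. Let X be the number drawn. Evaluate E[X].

341/45

E[X | stage 1] = (2+4+12+14)/4 = 8.
E[X | stage 2] = (1+7+11)/3 = 19/3.
E[X | stage 3] = (4+6+9+10+13)/5 = 42/5.
E[X] = (1/3)·(8) + (1/3)·(19/3) + (1/3)·(42/5) = 341/45.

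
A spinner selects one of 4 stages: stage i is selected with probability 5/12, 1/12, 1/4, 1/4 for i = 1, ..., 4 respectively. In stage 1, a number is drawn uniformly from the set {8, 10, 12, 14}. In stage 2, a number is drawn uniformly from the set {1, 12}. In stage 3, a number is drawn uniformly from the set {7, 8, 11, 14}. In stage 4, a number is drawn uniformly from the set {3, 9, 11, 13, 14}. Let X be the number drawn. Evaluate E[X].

E[X | stage 1] = (8+10+12+14)/4 = 11.
E[X | stage 2] = (1+12)/2 = 13/2.
E[X | stage 3] = (7+8+11+14)/4 = 10.
E[X | stage 4] = (3+9+11+13+14)/5 = 10.
E[X] = (5/12)·(11) + (1/12)·(13/2) + (1/4)·(10) + (1/4)·(10) = 81/8.

81/8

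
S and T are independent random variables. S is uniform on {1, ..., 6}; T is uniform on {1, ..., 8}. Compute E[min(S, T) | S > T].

P(S > T) = 5/16.
Summing min(S,T)·P(x,y) over outcomes with S > T gives 35/48.
E[min(S, T) | S > T] = (35/48) / (5/16) = 7/3.

7/3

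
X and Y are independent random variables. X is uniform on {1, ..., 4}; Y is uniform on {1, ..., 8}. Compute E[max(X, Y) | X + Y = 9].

13/2

P(X + Y = 9) = 1/8.
Summing max(X,Y)·P(x,y) over outcomes with X + Y = 9 gives 13/16.
E[max(X, Y) | X + Y = 9] = (13/16) / (1/8) = 13/2.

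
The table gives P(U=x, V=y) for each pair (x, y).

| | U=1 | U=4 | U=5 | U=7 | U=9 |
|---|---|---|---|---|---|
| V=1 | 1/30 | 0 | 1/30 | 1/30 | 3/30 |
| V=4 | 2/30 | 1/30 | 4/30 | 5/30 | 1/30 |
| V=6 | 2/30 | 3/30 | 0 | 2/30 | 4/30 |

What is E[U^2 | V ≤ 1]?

P(V ≤ 1) = 1/5.
Summing U^2·P(U=x,V=y) over the conditioning event gives 53/5.
E[U^2 | V ≤ 1] = (53/5) / (1/5) = 53.

53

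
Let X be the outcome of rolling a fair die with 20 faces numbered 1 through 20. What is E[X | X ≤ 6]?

Given X ≤ 6, X is equally likely to be any of {1, 2, 3, 4, 5, 6}.
E[X | X ≤ 6] = (1 + 2 + 3 + 4 + 5 + 6) / 6 = 7/2.

7/2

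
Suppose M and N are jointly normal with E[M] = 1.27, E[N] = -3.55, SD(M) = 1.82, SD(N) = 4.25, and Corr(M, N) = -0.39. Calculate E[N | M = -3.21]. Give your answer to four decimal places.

E[N | M=x] = μ_N + ρ(σ_N/σ_M)(x − μ_M) for jointly normal variables.
E[N | M=-3.21] = -3.55 + (-0.39)·(4.25/1.82)·(-3.21 − (1.27)) = -3.55 + (-0.91071)·(-4.48) = 0.5300.

0.5300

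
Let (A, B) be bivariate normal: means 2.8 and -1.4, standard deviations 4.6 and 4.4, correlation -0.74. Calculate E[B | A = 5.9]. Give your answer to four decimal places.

For a bivariate normal, E[B | A=x] = μ_B + ρ·(σ_B/σ_A)·(x − μ_A).
E[B | A=5.9] = -1.4 + (-0.74)·(4.4/4.6)·(5.9 − (2.8)) = -1.4 + (-0.70783)·(3.1) = -3.5943.

-3.5943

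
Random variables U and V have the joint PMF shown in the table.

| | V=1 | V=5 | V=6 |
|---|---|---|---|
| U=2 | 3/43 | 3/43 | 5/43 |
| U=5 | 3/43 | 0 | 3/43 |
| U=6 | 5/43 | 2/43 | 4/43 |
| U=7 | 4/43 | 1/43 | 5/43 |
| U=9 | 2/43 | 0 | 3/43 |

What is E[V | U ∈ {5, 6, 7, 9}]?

P(U ∈ {5, 6, 7, 9}) = 32/43.
Summing V·P(U=x,V=y) over the conditioning event gives 119/43.
E[V | U ∈ {5, 6, 7, 9}] = (119/43) / (32/43) = 119/32.

119/32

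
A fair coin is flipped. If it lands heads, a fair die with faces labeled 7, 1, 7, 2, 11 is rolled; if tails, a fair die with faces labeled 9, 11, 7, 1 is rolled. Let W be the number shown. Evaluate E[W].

E[W | heads] = (7+1+7+2+11)/5 = 28/5.
E[W | tails] = (9+11+7+1)/4 = 7.
By the law of total expectation,
E[W] = (1/2)·(28/5) + (1/2)·(7) = 63/10.

63/10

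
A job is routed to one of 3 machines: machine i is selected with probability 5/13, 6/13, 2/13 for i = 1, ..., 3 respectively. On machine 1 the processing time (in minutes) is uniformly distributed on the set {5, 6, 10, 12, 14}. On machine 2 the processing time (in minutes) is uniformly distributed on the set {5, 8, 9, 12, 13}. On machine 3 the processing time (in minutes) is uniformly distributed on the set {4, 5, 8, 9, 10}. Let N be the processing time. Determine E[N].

589/65

E[N | machine 1] = (5+6+10+12+14)/5 = 47/5.
E[N | machine 2] = (5+8+9+12+13)/5 = 47/5.
E[N | machine 3] = (4+5+8+9+10)/5 = 36/5.
By the law of total expectation,
E[N] = (5/13)·(47/5) + (6/13)·(47/5) + (2/13)·(36/5) = 589/65.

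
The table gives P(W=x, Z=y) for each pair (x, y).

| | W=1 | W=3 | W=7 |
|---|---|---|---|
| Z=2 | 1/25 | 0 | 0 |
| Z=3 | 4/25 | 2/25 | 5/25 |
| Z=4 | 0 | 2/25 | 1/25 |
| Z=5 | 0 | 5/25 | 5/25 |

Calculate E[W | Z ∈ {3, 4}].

29/7

P(Z ∈ {3, 4}) = 14/25.
Σ W·P over the event = 1·(4/25) + 3·(2/25) + 3·(2/25) + 7·(5/25) + 7·(1/25) = 58/25.
E[W | Z ∈ {3, 4}] = (58/25) / (14/25) = 29/7.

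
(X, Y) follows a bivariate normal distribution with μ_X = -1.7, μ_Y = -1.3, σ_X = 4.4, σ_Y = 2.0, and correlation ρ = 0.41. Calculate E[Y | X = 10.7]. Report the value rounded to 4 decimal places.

1.0109

For a bivariate normal, E[Y | X=x] = μ_Y + ρ·(σ_Y/σ_X)·(x − μ_X).
E[Y | X=10.7] = -1.3 + (0.41)·(2.0/4.4)·(10.7 − (-1.7)) = -1.3 + (0.18636)·(12.4) = 1.0109.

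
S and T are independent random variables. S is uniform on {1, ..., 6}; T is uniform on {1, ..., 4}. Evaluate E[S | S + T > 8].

Outcomes with S + T > 8: (5,4), (6,3), (6,4), each with probability 1/24.
E[S | S + T > 8] = (5 + 6 + 6) / 3 = 17/3.

17/3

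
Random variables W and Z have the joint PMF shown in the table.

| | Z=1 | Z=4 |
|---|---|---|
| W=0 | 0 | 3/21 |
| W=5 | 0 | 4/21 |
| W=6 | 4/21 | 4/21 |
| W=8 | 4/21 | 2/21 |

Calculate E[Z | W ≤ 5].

P(W ≤ 5) = 1/3.
Σ Z·P over the event = 4·(3/21) + 4·(4/21) = 4/3.
E[Z | W ≤ 5] = (4/3) / (1/3) = 4.

4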